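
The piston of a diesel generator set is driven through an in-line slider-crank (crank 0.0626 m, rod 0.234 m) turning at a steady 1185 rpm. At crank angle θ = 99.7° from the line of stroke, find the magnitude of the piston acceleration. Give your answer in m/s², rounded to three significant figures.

414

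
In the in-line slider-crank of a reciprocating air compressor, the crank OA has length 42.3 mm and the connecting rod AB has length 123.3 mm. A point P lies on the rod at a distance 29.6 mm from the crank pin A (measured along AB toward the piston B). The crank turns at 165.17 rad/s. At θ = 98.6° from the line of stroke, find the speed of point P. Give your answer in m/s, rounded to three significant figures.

6.86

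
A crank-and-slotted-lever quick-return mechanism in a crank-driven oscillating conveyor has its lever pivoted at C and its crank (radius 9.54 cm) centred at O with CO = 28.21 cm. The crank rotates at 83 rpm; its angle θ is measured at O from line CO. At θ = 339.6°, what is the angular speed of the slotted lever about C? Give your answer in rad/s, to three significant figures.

2.14

ω = 8.692 rad/s (from 83 rpm).
Crank pin A relative to C: A = (d + r cosθ, r sinθ); lever angle φ = atan2(r sinθ, d + r cosθ).
Differentiating tanφ: φ̇ = rω(d cosθ + r)/(d² + r² + 2dr cosθ).
d² + r² + 2dr cosθ = |CA|² = 0.13913 m²;  d cosθ + r = +0.35981 m.
|ω_lever| = |0.0954·8.692·+0.35981| / 0.13913 = 2.1444 rad/s.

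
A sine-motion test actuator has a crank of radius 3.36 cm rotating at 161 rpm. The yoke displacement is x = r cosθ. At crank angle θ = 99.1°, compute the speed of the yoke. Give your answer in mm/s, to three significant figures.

ω = 16.86 rad/s (from 161 rpm).
x = r cosθ ⇒ ẋ = −rω sinθ.
|v| = rω|sinθ| = 0.0336·16.86·|sin 99.1°| = 0.55936 m/s = 559.36 mm/s.

559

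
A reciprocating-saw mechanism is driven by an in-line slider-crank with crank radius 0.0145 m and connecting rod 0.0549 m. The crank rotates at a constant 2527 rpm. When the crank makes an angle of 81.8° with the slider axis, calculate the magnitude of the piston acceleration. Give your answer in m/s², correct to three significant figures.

ω = 2π·2527/60 = 264.6 rad/s
x(θ) = r cosθ + √(L² − r² sin²θ); with ω constant, a = ω²·d²x/dθ².
d²x/dθ² = −r cosθ − r²(cos2θ)/√u − r⁴ sin²2θ/(4u^{3/2}),  u = L² − r² sin²θ = 0.00280804 m².
Substituting r = 0.0145 m, L = 0.0549 m, θ = 81.8°: d²x/dθ² = +0.0017322 m.
a = ω²·d²x/dθ² = (264.6)²·(+0.0017322) = +121.3 m/s²;  |a| = 121.3 m/s².

121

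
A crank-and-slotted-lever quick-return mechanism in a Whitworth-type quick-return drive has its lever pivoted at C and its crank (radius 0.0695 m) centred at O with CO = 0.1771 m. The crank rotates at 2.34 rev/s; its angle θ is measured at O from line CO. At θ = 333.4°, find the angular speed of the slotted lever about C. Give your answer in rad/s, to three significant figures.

4.00

ω = 14.7 rad/s (from 2.34 rev/s).
Crank pin A relative to C: A = (d + r cosθ, r sinθ); lever angle φ = atan2(r sinθ, d + r cosθ).
Differentiating tanφ: φ̇ = rω(d cosθ + r)/(d² + r² + 2dr cosθ).
d² + r² + 2dr cosθ = |CA|² = 0.058206 m²;  d cosθ + r = +0.22785 m.
|ω_lever| = |0.0695·14.7·+0.22785| / 0.058206 = 4.0001 rad/s.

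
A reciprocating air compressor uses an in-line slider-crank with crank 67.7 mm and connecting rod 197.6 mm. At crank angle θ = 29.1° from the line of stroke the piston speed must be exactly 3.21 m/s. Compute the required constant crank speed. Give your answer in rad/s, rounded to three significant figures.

For an in-line slider-crank, |v_piston| = rω|sinθ|·[1 + r cosθ/√(L² − r² sin²θ)].
With r = 0.0677 m, L = 0.1976 m, θ = 29.1°: the bracketed kinematic factor |dx/dθ| = 0.042921 m.
ω = v/|dx/dθ| = 3.21/0.042921 = 74.788 rad/s.

74.8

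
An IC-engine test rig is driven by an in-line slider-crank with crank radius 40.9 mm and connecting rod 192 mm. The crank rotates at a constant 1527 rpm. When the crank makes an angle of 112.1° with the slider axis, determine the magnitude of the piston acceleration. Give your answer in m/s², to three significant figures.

555

ω = 2π·1527/60 = 159.9 rad/s
x(θ) = r cosθ + √(L² − r² sin²θ); with ω constant, a = ω²·d²x/dθ².
d²x/dθ² = −r cosθ − r²(cos2θ)/√u − r⁴ sin²2θ/(4u^{3/2}),  u = L² − r² sin²θ = 0.035428 m².
Substituting r = 0.0409 m, L = 0.192 m, θ = 112.1°: d²x/dθ² = +0.021708 m.
a = ω²·d²x/dθ² = (159.9)²·(+0.021708) = +555.08 m/s²;  |a| = 555.08 m/s².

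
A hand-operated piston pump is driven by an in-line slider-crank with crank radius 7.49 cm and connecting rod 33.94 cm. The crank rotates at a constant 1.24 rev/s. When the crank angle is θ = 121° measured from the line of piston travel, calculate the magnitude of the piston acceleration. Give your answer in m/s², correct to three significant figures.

ω = 2π·1.24 = 7.791 rad/s
x(θ) = r cosθ + √(L² − r² sin²θ); with ω constant, a = ω²·d²x/dθ².
d²x/dθ² = −r cosθ − r²(cos2θ)/√u − r⁴ sin²2θ/(4u^{3/2}),  u = L² − r² sin²θ = 0.11107 m².
Substituting r = 0.0749 m, L = 0.3394 m, θ = 121°: d²x/dθ² = +0.046313 m.
a = ω²·d²x/dθ² = (7.791)²·(+0.046313) = +2.8113 m/s²;  |a| = 2.8113 m/s².

2.81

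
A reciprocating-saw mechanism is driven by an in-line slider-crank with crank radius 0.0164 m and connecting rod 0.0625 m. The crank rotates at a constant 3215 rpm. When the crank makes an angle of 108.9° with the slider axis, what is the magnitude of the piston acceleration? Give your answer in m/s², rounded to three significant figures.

997

ω = 2π·3215/60 = 336.7 rad/s
x(θ) = r cosθ + √(L² − r² sin²θ); with ω constant, a = ω²·d²x/dθ².
d²x/dθ² = −r cosθ − r²(cos2θ)/√u − r⁴ sin²2θ/(4u^{3/2}),  u = L² − r² sin²θ = 0.00366551 m².
Substituting r = 0.0164 m, L = 0.0625 m, θ = 108.9°: d²x/dθ² = +0.0087918 m.
a = ω²·d²x/dθ² = (336.7)²·(+0.0087918) = +996.55 m/s²;  |a| = 996.55 m/s².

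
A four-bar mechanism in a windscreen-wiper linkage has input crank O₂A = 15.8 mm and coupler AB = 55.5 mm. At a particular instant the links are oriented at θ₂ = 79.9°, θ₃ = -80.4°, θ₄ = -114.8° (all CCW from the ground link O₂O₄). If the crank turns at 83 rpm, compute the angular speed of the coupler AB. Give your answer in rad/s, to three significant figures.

ω₂ = 8.692 rad/s (from 83 rpm).
Differentiating the loop-closure r₂e^{iθ₂}+r₃e^{iθ₃}=r₁+r₄e^{iθ₄} gives r₂ω₂e^{iθ₂}+r₃ω₃e^{iθ₃}=r₄ω₄e^{iθ₄}.
Eliminating the other unknown: ω₃ = r₂ω₂ sin(θ₄−θ₂) / [r₃ sin(θ₃−θ₄)].
Numerator sine = +0.25376; denominator sine = +0.56497.
Result = 0.0158·8.692·(+0.25376) / (0.0555·(+0.56497)) = +1.1114 rad/s; magnitude 1.1114 rad/s.

1.11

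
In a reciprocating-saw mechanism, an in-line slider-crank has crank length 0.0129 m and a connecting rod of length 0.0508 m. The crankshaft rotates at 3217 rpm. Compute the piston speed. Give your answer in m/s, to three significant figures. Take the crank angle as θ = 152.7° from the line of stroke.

1.54

ω = 2π·3217/60 = 336.9 rad/s
For an in-line slider-crank, x = r cosθ + √(L² − r² sin²θ), so v = −rω sinθ·[1 + r cosθ/√(L² − r² sin²θ)].
With r = 0.0129 m, L = 0.0508 m, θ = 152.7°: √(L² − r² sin²θ) = 0.050454 m.
v = −0.0129·336.9·0.45865·[1 + 0.0129·-0.88862/0.050454] = -1.5403 m/s.
|v| = 1.5403 m/s.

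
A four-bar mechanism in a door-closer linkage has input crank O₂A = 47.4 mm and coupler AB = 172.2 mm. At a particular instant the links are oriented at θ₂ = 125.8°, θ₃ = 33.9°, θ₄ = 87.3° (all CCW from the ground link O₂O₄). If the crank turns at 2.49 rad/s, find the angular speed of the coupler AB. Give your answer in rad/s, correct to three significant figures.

ω₂ = 2.49 rad/s
Differentiating the loop-closure r₂e^{iθ₂}+r₃e^{iθ₃}=r₁+r₄e^{iθ₄} gives r₂ω₂e^{iθ₂}+r₃ω₃e^{iθ₃}=r₄ω₄e^{iθ₄}.
Eliminating the other unknown: ω₃ = r₂ω₂ sin(θ₄−θ₂) / [r₃ sin(θ₃−θ₄)].
Numerator sine = -0.62251; denominator sine = -0.80282.
Result = 0.0474·2.49·(-0.62251) / (0.1722·(-0.80282)) = +0.53147 rad/s; magnitude 0.53147 rad/s.

0.531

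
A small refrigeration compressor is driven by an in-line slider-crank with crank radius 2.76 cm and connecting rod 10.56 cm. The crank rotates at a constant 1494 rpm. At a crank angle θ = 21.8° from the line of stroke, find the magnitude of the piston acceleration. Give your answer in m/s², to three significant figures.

ω = 2π·1494/60 = 156.5 rad/s
x(θ) = r cosθ + √(L² − r² sin²θ); with ω constant, a = ω²·d²x/dθ².
d²x/dθ² = −r cosθ − r²(cos2θ)/√u − r⁴ sin²2θ/(4u^{3/2}),  u = L² − r² sin²θ = 0.0110463 m².
Substituting r = 0.0276 m, L = 0.1056 m, θ = 21.8°: d²x/dθ² = -0.030934 m.
a = ω²·d²x/dθ² = (156.5)²·(-0.030934) = -757.18 m/s²;  |a| = 757.18 m/s².

757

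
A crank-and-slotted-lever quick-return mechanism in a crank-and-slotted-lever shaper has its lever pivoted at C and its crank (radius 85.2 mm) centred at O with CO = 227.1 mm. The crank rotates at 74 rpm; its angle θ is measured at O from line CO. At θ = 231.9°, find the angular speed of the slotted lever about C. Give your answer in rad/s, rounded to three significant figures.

1.04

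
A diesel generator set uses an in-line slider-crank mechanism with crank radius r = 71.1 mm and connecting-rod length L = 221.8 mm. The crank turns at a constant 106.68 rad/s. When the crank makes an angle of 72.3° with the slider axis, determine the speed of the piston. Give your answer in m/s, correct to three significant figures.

ω = 106.7 rad/s
For an in-line slider-crank, x = r cosθ + √(L² − r² sin²θ), so v = −rω sinθ·[1 + r cosθ/√(L² − r² sin²θ)].
With r = 0.0711 m, L = 0.2218 m, θ = 72.3°: √(L² − r² sin²θ) = 0.2112 m.
v = −0.0711·106.7·0.95266·[1 + 0.0711·0.30403/0.2112] = -7.9655 m/s.
|v| = 7.9655 m/s.

7.97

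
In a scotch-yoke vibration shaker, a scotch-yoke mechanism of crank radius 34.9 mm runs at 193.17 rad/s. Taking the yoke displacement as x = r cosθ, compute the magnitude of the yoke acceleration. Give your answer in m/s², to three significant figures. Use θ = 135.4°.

927

ω = 193.2 rad/s
x = r cosθ ⇒ ẍ = −rω² cosθ (ω constant).
|a| = rω²|cosθ| = 0.0349·(193.2)²·|cos 135.4°| = 927.26 m/s².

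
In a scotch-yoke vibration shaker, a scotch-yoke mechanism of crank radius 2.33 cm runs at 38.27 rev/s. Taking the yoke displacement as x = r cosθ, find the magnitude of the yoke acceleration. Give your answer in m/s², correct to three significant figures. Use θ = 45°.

ω = 240.5 rad/s (from 38.27 rev/s).
x = r cosθ ⇒ ẍ = −rω² cosθ (ω constant).
|a| = rω²|cosθ| = 0.0233·(240.5)²·|cos 45°| = 952.62 m/s².

953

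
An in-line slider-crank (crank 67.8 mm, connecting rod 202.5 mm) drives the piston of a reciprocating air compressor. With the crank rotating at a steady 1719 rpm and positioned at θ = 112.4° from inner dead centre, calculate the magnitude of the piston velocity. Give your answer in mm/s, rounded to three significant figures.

9770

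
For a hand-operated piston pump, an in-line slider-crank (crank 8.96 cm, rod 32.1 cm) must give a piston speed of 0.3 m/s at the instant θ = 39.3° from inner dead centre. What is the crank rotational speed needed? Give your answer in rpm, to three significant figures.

41.4

For an in-line slider-crank, |v_piston| = rω|sinθ|·[1 + r cosθ/√(L² − r² sin²θ)].
With r = 0.0896 m, L = 0.321 m, θ = 39.3°: the bracketed kinematic factor |dx/dθ| = 0.069205 m.
ω = v/|dx/dθ| = 0.3/0.069205 = 4.3349 rad/s.
N = 60ω/(2π) = 41.395 rpm.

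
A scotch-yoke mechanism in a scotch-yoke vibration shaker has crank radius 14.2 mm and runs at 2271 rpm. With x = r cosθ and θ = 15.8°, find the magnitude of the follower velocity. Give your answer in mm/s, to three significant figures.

919

ω = 237.8 rad/s (from 2271 rpm).
x = r cosθ ⇒ ẋ = −rω sinθ.
|v| = rω|sinθ| = 0.0142·237.8·|sin 15.8°| = 0.9195 m/s = 919.5 mm/s.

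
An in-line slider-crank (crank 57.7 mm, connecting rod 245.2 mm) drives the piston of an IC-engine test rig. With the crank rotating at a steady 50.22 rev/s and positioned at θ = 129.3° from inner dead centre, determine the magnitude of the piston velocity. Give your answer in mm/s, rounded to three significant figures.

12000

ω = 2π·50.2 = 315.5 rad/s
For an in-line slider-crank, x = r cosθ + √(L² − r² sin²θ), so v = −rω sinθ·[1 + r cosθ/√(L² − r² sin²θ)].
With r = 0.0577 m, L = 0.2452 m, θ = 129.3°: √(L² − r² sin²θ) = 0.2411 m.
v = −0.0577·315.5·0.77384·[1 + 0.0577·-0.63338/0.2411] = -11.953 m/s.
|v| = 11.953 m/s = 11953 mm/s.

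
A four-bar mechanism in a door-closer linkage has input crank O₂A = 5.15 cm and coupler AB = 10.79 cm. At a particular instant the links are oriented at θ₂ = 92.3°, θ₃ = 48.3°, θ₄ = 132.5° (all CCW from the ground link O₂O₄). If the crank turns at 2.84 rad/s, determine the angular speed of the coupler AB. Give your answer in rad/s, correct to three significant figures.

ω₂ = 2.84 rad/s
Differentiating the loop-closure r₂e^{iθ₂}+r₃e^{iθ₃}=r₁+r₄e^{iθ₄} gives r₂ω₂e^{iθ₂}+r₃ω₃e^{iθ₃}=r₄ω₄e^{iθ₄}.
Eliminating the other unknown: ω₃ = r₂ω₂ sin(θ₄−θ₂) / [r₃ sin(θ₃−θ₄)].
Numerator sine = +0.64546; denominator sine = -0.99488.
Result = 0.0515·2.84·(+0.64546) / (0.1079·(-0.99488)) = -0.87943 rad/s; magnitude 0.87943 rad/s.

0.879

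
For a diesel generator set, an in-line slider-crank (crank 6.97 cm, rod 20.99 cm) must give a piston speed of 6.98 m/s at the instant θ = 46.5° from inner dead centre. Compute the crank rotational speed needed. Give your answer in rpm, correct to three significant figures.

1070

For an in-line slider-crank, |v_piston| = rω|sinθ|·[1 + r cosθ/√(L² − r² sin²θ)].
With r = 0.0697 m, L = 0.2099 m, θ = 46.5°: the bracketed kinematic factor |dx/dθ| = 0.062466 m.
ω = v/|dx/dθ| = 6.98/0.062466 = 111.74 rad/s.
N = 60ω/(2π) = 1067.1 rpm.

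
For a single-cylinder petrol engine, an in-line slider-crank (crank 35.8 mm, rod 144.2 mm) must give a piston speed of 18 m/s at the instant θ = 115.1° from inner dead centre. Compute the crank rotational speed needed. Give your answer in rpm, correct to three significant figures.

For an in-line slider-crank, |v_piston| = rω|sinθ|·[1 + r cosθ/√(L² − r² sin²θ)].
With r = 0.0358 m, L = 0.1442 m, θ = 115.1°: the bracketed kinematic factor |dx/dθ| = 0.028915 m.
ω = v/|dx/dθ| = 18/0.028915 = 622.5 rad/s.
N = 60ω/(2π) = 5944.5 rpm.

5940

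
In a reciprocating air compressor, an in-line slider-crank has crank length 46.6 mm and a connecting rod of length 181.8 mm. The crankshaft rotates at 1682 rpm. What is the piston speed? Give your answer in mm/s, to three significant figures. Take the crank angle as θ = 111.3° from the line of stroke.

ω = 2π·1682/60 = 176.1 rad/s
For an in-line slider-crank, x = r cosθ + √(L² − r² sin²θ), so v = −rω sinθ·[1 + r cosθ/√(L² − r² sin²θ)].
With r = 0.0466 m, L = 0.1818 m, θ = 111.3°: √(L² − r² sin²θ) = 0.17654 m.
v = −0.0466·176.1·0.93169·[1 + 0.0466·-0.36325/0.17654] = -6.9141 m/s.
|v| = 6.9141 m/s = 6914.1 mm/s.

6910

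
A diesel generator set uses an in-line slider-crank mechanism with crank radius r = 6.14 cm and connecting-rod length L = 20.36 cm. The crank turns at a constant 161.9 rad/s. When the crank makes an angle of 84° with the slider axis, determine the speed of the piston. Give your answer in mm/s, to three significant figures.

ω = 161.9 rad/s
For an in-line slider-crank, x = r cosθ + √(L² − r² sin²θ), so v = −rω sinθ·[1 + r cosθ/√(L² − r² sin²θ)].
With r = 0.0614 m, L = 0.2036 m, θ = 84°: √(L² − r² sin²θ) = 0.19423 m.
v = −0.0614·161.9·0.99452·[1 + 0.0614·0.10453/0.19423] = -10.213 m/s.
|v| = 10.213 m/s = 10213 mm/s.

10200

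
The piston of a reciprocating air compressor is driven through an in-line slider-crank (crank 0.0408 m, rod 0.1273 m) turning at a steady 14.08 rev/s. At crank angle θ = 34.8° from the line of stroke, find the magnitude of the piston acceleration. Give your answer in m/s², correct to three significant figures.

301

ω = 2π·14.1 = 88.47 rad/s
x(θ) = r cosθ + √(L² − r² sin²θ); with ω constant, a = ω²·d²x/dθ².
d²x/dθ² = −r cosθ − r²(cos2θ)/√u − r⁴ sin²2θ/(4u^{3/2}),  u = L² − r² sin²θ = 0.0156631 m².
Substituting r = 0.0408 m, L = 0.1273 m, θ = 34.8°: d²x/dθ² = -0.03845 m.
a = ω²·d²x/dθ² = (88.47)²·(-0.03845) = -300.92 m/s²;  |a| = 300.92 m/s².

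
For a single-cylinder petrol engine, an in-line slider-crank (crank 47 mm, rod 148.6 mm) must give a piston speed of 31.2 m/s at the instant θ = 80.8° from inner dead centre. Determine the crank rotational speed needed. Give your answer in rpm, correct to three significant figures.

For an in-line slider-crank, |v_piston| = rω|sinθ|·[1 + r cosθ/√(L² − r² sin²θ)].
With r = 0.047 m, L = 0.1486 m, θ = 80.8°: the bracketed kinematic factor |dx/dθ| = 0.048865 m.
ω = v/|dx/dθ| = 31.2/0.048865 = 638.49 rad/s.
N = 60ω/(2π) = 6097.2 rpm.

6100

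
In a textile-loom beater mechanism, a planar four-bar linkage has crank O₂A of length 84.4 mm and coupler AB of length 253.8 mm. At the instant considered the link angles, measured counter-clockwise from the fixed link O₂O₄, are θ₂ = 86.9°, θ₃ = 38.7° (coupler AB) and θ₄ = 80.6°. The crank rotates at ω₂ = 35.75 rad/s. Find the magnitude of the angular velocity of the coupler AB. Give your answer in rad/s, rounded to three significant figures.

ω₂ = 35.75 rad/s
Differentiating the loop-closure r₂e^{iθ₂}+r₃e^{iθ₃}=r₁+r₄e^{iθ₄} gives r₂ω₂e^{iθ₂}+r₃ω₃e^{iθ₃}=r₄ω₄e^{iθ₄}.
Eliminating the other unknown: ω₃ = r₂ω₂ sin(θ₄−θ₂) / [r₃ sin(θ₃−θ₄)].
Numerator sine = -0.10973; denominator sine = -0.66783.
Result = 0.0844·35.75·(-0.10973) / (0.2538·(-0.66783)) = +1.9534 rad/s; magnitude 1.9534 rad/s.

1.95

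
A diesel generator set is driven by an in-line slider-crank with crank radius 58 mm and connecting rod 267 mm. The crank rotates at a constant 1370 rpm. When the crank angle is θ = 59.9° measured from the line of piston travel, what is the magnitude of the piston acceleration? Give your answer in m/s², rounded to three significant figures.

ω = 2π·1370/60 = 143.5 rad/s
x(θ) = r cosθ + √(L² − r² sin²θ); with ω constant, a = ω²·d²x/dθ².
d²x/dθ² = −r cosθ − r²(cos2θ)/√u − r⁴ sin²2θ/(4u^{3/2}),  u = L² − r² sin²θ = 0.0687711 m².
Substituting r = 0.058 m, L = 0.267 m, θ = 59.9°: d²x/dθ² = -0.022831 m.
a = ω²·d²x/dθ² = (143.5)²·(-0.022831) = -469.91 m/s²;  |a| = 469.91 m/s².

470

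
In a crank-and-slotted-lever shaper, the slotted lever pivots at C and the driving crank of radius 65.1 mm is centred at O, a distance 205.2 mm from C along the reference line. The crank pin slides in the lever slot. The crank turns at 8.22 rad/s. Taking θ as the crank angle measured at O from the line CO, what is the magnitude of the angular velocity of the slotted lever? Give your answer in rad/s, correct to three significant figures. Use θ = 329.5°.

1.87

ω = 8.22 rad/s
Crank pin A relative to C: A = (d + r cosθ, r sinθ); lever angle φ = atan2(r sinθ, d + r cosθ).
Differentiating tanφ: φ̇ = rω(d cosθ + r)/(d² + r² + 2dr cosθ).
d² + r² + 2dr cosθ = |CA|² = 0.0693652 m²;  d cosθ + r = +0.24191 m.
|ω_lever| = |0.0651·8.22·+0.24191| / 0.0693652 = 1.8662 rad/s.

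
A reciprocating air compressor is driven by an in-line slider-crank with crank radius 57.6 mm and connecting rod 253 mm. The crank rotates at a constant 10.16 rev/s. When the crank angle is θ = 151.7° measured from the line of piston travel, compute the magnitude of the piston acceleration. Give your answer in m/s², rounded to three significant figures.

177

ω = 2π·10.2 = 63.84 rad/s
x(θ) = r cosθ + √(L² − r² sin²θ); with ω constant, a = ω²·d²x/dθ².
d²x/dθ² = −r cosθ − r²(cos2θ)/√u − r⁴ sin²2θ/(4u^{3/2}),  u = L² − r² sin²θ = 0.0632633 m².
Substituting r = 0.0576 m, L = 0.253 m, θ = 151.7°: d²x/dθ² = +0.043334 m.
a = ω²·d²x/dθ² = (63.84)²·(+0.043334) = +176.59 m/s²;  |a| = 176.59 m/s².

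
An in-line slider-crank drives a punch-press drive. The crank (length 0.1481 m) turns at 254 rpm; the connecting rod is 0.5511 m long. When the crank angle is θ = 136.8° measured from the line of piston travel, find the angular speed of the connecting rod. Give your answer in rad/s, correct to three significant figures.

5.30

ω = 26.6 rad/s (converted from 254 rpm).
The rod makes angle φ with the slider axis where L sinφ = r sinθ; differentiating, L cosφ·φ̇ = r ω cosθ.
L cosφ = √(L² − r² sin²θ) = 0.54169 m.
|ω_rod| = r ω |cosθ| / √(L² − r² sin²θ) = 0.1481·26.6·0.72897/0.54169 = 5.3012 rad/s.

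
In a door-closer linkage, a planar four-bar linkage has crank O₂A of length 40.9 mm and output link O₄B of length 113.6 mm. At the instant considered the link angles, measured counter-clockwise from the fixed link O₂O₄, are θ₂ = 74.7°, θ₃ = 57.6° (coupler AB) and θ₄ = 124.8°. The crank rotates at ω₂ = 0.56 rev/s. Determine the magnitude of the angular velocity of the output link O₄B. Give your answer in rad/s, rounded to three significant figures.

0.404

ω₂ = 3.519 rad/s (from 0.56 rev/s).
Differentiating the loop-closure r₂e^{iθ₂}+r₃e^{iθ₃}=r₁+r₄e^{iθ₄} gives r₂ω₂e^{iθ₂}+r₃ω₃e^{iθ₃}=r₄ω₄e^{iθ₄}.
Eliminating the other unknown: ω₄ = r₂ω₂ sin(θ₂−θ₃) / [r₄ sin(θ₄−θ₃)].
Numerator sine = +0.29404; denominator sine = +0.92186.
Result = 0.0409·3.519·(+0.29404) / (0.1136·(+0.92186)) = +0.40407 rad/s; magnitude 0.40407 rad/s.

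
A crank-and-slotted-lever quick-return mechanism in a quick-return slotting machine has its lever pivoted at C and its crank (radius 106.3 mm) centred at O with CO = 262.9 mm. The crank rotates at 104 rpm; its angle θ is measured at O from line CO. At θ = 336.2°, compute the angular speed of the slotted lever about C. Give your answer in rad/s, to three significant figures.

3.05

ω = 10.89 rad/s (from 104 rpm).
Crank pin A relative to C: A = (d + r cosθ, r sinθ); lever angle φ = atan2(r sinθ, d + r cosθ).
Differentiating tanφ: φ̇ = rω(d cosθ + r)/(d² + r² + 2dr cosθ).
d² + r² + 2dr cosθ = |CA|² = 0.131556 m²;  d cosθ + r = +0.34684 m.
|ω_lever| = |0.1063·10.89·+0.34684| / 0.131556 = 3.0522 rad/s.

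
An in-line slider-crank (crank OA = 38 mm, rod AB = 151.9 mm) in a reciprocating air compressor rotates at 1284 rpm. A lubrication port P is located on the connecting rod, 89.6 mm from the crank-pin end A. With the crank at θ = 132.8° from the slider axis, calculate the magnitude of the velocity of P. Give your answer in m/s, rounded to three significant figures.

3.66

ω = 134.5 rad/s.  Crank-pin speed |V_A| = rω = 5.1095 m/s, perpendicular to OA.
Rod angle: sinφ = −(r/L) sinθ ⇒ φ = -10.577°; ω_rod = −rω cosθ/√(L²−r²sin²θ) = +23.249 rad/s.
V_P = V_A + ω_rod × AP, with AP = 0.0896 m along the rod.
Components: V_Px = −rω sinθ − a·ω_rod·sinφ = -3.3666 m/s;  V_Py = rω cosθ + a·ω_rod·cosφ = -1.4238 m/s.
|V_P| = √(V_Px² + V_Py²) = 3.6553 m/s.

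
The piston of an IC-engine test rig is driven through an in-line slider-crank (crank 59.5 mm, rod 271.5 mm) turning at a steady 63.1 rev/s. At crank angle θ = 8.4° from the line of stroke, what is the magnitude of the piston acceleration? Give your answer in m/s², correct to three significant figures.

11200

ω = 2π·63.1 = 396.5 rad/s
x(θ) = r cosθ + √(L² − r² sin²θ); with ω constant, a = ω²·d²x/dθ².
d²x/dθ² = −r cosθ − r²(cos2θ)/√u − r⁴ sin²2θ/(4u^{3/2}),  u = L² − r² sin²θ = 0.0736367 m².
Substituting r = 0.0595 m, L = 0.2715 m, θ = 8.4°: d²x/dθ² = -0.071364 m.
a = ω²·d²x/dθ² = (396.5)²·(-0.071364) = -11218 m/s²;  |a| = 11218 m/s².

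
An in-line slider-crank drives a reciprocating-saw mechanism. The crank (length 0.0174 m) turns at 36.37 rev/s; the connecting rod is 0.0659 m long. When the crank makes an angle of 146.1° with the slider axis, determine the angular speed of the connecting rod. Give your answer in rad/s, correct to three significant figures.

ω = 228.5 rad/s (converted from 36.37 rev/s).
The rod makes angle φ with the slider axis where L sinφ = r sinθ; differentiating, L cosφ·φ̇ = r ω cosθ.
L cosφ = √(L² − r² sin²θ) = 0.065181 m.
|ω_rod| = r ω |cosθ| / √(L² − r² sin²θ) = 0.0174·228.5·0.83001/0.065181 = 50.633 rad/s.

50.6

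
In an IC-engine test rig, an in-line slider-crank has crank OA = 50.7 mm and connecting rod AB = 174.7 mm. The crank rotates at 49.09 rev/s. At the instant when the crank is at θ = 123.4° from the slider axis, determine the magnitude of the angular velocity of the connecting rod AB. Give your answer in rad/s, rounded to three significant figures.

50.8

ω = 308.4 rad/s (converted from 49.09 rev/s).
The rod makes angle φ with the slider axis where L sinφ = r sinθ; differentiating, L cosφ·φ̇ = r ω cosθ.
L cosφ = √(L² − r² sin²θ) = 0.16949 m.
|ω_rod| = r ω |cosθ| / √(L² − r² sin²θ) = 0.0507·308.4·0.55048/0.16949 = 50.789 rad/s.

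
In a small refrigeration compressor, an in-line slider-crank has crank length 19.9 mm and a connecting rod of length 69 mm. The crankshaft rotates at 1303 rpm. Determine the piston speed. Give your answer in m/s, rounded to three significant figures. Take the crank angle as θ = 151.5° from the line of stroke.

ω = 2π·1303/60 = 136.4 rad/s
For an in-line slider-crank, x = r cosθ + √(L² − r² sin²θ), so v = −rω sinθ·[1 + r cosθ/√(L² − r² sin²θ)].
With r = 0.0199 m, L = 0.069 m, θ = 151.5°: √(L² − r² sin²θ) = 0.068344 m.
v = −0.0199·136.4·0.47716·[1 + 0.0199·-0.87882/0.068344] = -0.96411 m/s.
|v| = 0.96411 m/s.

0.964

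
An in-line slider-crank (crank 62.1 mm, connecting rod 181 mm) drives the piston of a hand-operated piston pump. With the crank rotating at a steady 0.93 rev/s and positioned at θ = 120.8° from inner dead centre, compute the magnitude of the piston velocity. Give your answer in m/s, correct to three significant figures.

0.254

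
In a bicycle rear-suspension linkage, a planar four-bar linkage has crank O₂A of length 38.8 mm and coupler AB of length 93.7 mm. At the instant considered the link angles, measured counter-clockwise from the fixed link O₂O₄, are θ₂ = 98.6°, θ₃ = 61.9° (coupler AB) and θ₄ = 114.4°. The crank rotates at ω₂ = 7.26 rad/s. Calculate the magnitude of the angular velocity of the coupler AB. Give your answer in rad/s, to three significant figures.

1.03

ω₂ = 7.26 rad/s
Differentiating the loop-closure r₂e^{iθ₂}+r₃e^{iθ₃}=r₁+r₄e^{iθ₄} gives r₂ω₂e^{iθ₂}+r₃ω₃e^{iθ₃}=r₄ω₄e^{iθ₄}.
Eliminating the other unknown: ω₃ = r₂ω₂ sin(θ₄−θ₂) / [r₃ sin(θ₃−θ₄)].
Numerator sine = +0.27228; denominator sine = -0.79335.
Result = 0.0388·7.26·(+0.27228) / (0.0937·(-0.79335)) = -1.0318 rad/s; magnitude 1.0318 rad/s.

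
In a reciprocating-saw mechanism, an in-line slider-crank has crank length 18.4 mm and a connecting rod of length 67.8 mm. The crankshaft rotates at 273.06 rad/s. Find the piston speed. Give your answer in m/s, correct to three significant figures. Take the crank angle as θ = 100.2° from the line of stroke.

4.70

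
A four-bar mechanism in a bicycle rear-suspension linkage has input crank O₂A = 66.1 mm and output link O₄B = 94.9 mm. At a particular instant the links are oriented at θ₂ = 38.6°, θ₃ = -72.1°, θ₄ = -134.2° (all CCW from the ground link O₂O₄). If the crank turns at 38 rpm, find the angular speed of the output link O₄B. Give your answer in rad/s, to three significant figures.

ω₂ = 3.979 rad/s (from 38 rpm).
Differentiating the loop-closure r₂e^{iθ₂}+r₃e^{iθ₃}=r₁+r₄e^{iθ₄} gives r₂ω₂e^{iθ₂}+r₃ω₃e^{iθ₃}=r₄ω₄e^{iθ₄}.
Eliminating the other unknown: ω₄ = r₂ω₂ sin(θ₂−θ₃) / [r₄ sin(θ₄−θ₃)].
Numerator sine = +0.93544; denominator sine = -0.88377.
Result = 0.0661·3.979·(+0.93544) / (0.0949·(-0.88377)) = -2.9338 rad/s; magnitude 2.9338 rad/s.

2.93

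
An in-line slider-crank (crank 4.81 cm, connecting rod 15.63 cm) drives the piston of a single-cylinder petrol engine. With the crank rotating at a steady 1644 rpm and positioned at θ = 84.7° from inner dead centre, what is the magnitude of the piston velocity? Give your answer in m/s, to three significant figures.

ω = 2π·1644/60 = 172.2 rad/s
For an in-line slider-crank, x = r cosθ + √(L² − r² sin²θ), so v = −rω sinθ·[1 + r cosθ/√(L² − r² sin²θ)].
With r = 0.0481 m, L = 0.1563 m, θ = 84.7°: √(L² − r² sin²θ) = 0.14878 m.
v = −0.0481·172.2·0.99572·[1 + 0.0481·0.09237/0.14878] = -8.4917 m/s.
|v| = 8.4917 m/s.

8.49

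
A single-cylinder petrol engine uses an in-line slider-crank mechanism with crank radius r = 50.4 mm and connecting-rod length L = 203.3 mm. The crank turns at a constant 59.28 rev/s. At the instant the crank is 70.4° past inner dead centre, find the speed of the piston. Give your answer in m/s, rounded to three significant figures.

ω = 2π·59.3 = 372.5 rad/s
For an in-line slider-crank, x = r cosθ + √(L² − r² sin²θ), so v = −rω sinθ·[1 + r cosθ/√(L² − r² sin²θ)].
With r = 0.0504 m, L = 0.2033 m, θ = 70.4°: √(L² − r² sin²θ) = 0.19768 m.
v = −0.0504·372.5·0.94206·[1 + 0.0504·0.33545/0.19768] = -19.197 m/s.
|v| = 19.197 m/s.

19.2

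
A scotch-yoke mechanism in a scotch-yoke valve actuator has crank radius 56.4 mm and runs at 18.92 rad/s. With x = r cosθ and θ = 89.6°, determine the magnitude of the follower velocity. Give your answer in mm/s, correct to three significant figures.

ω = 18.92 rad/s
x = r cosθ ⇒ ẋ = −rω sinθ.
|v| = rω|sinθ| = 0.0564·18.92·|sin 89.6°| = 1.0671 m/s = 1067.1 mm/s.

1070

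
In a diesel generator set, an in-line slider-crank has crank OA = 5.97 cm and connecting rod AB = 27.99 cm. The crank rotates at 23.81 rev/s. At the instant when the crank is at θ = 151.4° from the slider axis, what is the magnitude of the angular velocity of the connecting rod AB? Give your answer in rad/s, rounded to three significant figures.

28.2

ω = 149.6 rad/s (converted from 23.81 rev/s).
The rod makes angle φ with the slider axis where L sinφ = r sinθ; differentiating, L cosφ·φ̇ = r ω cosθ.
L cosφ = √(L² − r² sin²θ) = 0.27844 m.
|ω_rod| = r ω |cosθ| / √(L² − r² sin²θ) = 0.0597·149.6·0.87798/0.27844 = 28.163 rad/s.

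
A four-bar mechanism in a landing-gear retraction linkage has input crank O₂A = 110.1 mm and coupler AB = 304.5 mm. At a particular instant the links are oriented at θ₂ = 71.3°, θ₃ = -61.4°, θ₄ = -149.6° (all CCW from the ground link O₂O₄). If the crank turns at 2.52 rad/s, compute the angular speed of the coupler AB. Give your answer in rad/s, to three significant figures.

ω₂ = 2.52 rad/s
Differentiating the loop-closure r₂e^{iθ₂}+r₃e^{iθ₃}=r₁+r₄e^{iθ₄} gives r₂ω₂e^{iθ₂}+r₃ω₃e^{iθ₃}=r₄ω₄e^{iθ₄}.
Eliminating the other unknown: ω₃ = r₂ω₂ sin(θ₄−θ₂) / [r₃ sin(θ₃−θ₄)].
Numerator sine = +0.65474; denominator sine = +0.99951.
Result = 0.1101·2.52·(+0.65474) / (0.3045·(+0.99951)) = +0.59688 rad/s; magnitude 0.59688 rad/s.

0.597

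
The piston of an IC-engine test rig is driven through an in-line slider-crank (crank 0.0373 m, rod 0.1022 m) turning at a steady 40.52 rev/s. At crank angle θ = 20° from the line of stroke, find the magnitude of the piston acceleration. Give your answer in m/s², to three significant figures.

2970

ω = 2π·40.5 = 254.6 rad/s
x(θ) = r cosθ + √(L² − r² sin²θ); with ω constant, a = ω²·d²x/dθ².
d²x/dθ² = −r cosθ − r²(cos2θ)/√u − r⁴ sin²2θ/(4u^{3/2}),  u = L² − r² sin²θ = 0.0102821 m².
Substituting r = 0.0373 m, L = 0.1022 m, θ = 20°: d²x/dθ² = -0.045753 m.
a = ω²·d²x/dθ² = (254.6)²·(-0.045753) = -2965.6 m/s²;  |a| = 2965.6 m/s².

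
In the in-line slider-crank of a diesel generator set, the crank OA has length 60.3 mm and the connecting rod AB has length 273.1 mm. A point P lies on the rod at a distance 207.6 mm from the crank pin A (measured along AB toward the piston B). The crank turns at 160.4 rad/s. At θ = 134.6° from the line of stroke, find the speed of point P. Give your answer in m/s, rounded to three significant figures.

6.28

ω = 160.4 rad/s.  Crank-pin speed |V_A| = rω = 9.6721 m/s, perpendicular to OA.
Rod angle: sinφ = −(r/L) sinθ ⇒ φ = -9.045°; ω_rod = −rω cosθ/√(L²−r²sin²θ) = +25.181 rad/s.
V_P = V_A + ω_rod × AP, with AP = 0.2076 m along the rod.
Components: V_Px = −rω sinθ − a·ω_rod·sinφ = -6.065 m/s;  V_Py = rω cosθ + a·ω_rod·cosφ = -1.6288 m/s.
|V_P| = √(V_Px² + V_Py²) = 6.2799 m/s.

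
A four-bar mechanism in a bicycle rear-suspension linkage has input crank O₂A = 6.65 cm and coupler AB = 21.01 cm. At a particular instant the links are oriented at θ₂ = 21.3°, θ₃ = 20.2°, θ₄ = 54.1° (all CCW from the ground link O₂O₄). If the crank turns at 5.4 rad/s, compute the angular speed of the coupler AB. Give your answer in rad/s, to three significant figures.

ω₂ = 5.4 rad/s
Differentiating the loop-closure r₂e^{iθ₂}+r₃e^{iθ₃}=r₁+r₄e^{iθ₄} gives r₂ω₂e^{iθ₂}+r₃ω₃e^{iθ₃}=r₄ω₄e^{iθ₄}.
Eliminating the other unknown: ω₃ = r₂ω₂ sin(θ₄−θ₂) / [r₃ sin(θ₃−θ₄)].
Numerator sine = +0.54171; denominator sine = -0.55775.
Result = 0.0665·5.4·(+0.54171) / (0.2101·(-0.55775)) = -1.66 rad/s; magnitude 1.66 rad/s.

1.66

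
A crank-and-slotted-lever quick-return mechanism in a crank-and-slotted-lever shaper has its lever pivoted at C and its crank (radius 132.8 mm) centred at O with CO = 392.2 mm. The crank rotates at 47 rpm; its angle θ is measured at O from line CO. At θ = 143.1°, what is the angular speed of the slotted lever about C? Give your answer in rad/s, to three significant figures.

ω = 4.922 rad/s (from 47 rpm).
Crank pin A relative to C: A = (d + r cosθ, r sinθ); lever angle φ = atan2(r sinθ, d + r cosθ).
Differentiating tanφ: φ̇ = rω(d cosθ + r)/(d² + r² + 2dr cosθ).
d² + r² + 2dr cosθ = |CA|² = 0.0881549 m²;  d cosθ + r = -0.18084 m.
|ω_lever| = |0.1328·4.922·-0.18084| / 0.0881549 = 1.3408 rad/s.

1.34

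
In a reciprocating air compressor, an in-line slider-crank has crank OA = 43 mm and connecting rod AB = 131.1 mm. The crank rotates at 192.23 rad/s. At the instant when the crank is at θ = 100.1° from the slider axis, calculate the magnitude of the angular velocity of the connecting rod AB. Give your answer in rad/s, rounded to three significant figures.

ω = 192.2 rad/s
The rod makes angle φ with the slider axis where L sinφ = r sinθ; differentiating, L cosφ·φ̇ = r ω cosθ.
L cosφ = √(L² − r² sin²θ) = 0.12408 m.
|ω_rod| = r ω |cosθ| / √(L² − r² sin²θ) = 0.043·192.2·0.17537/0.12408 = 11.683 rad/s.

11.7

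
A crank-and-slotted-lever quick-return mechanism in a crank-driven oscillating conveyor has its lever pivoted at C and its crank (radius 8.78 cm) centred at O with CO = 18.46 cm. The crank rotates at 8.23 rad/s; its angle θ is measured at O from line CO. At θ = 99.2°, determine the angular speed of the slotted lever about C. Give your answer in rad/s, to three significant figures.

1.15

ω = 8.23 rad/s
Crank pin A relative to C: A = (d + r cosθ, r sinθ); lever angle φ = atan2(r sinθ, d + r cosθ).
Differentiating tanφ: φ̇ = rω(d cosθ + r)/(d² + r² + 2dr cosθ).
d² + r² + 2dr cosθ = |CA|² = 0.0366033 m²;  d cosθ + r = +0.058286 m.
|ω_lever| = |0.0878·8.23·+0.058286| / 0.0366033 = 1.1506 rad/s.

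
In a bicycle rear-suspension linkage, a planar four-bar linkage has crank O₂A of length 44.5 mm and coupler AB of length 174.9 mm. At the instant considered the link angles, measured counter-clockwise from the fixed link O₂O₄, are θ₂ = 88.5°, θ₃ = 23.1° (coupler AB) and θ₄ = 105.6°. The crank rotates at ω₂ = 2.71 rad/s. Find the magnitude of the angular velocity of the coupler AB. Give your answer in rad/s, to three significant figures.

ω₂ = 2.71 rad/s
Differentiating the loop-closure r₂e^{iθ₂}+r₃e^{iθ₃}=r₁+r₄e^{iθ₄} gives r₂ω₂e^{iθ₂}+r₃ω₃e^{iθ₃}=r₄ω₄e^{iθ₄}.
Eliminating the other unknown: ω₃ = r₂ω₂ sin(θ₄−θ₂) / [r₃ sin(θ₃−θ₄)].
Numerator sine = +0.29404; denominator sine = -0.99144.
Result = 0.0445·2.71·(+0.29404) / (0.1749·(-0.99144)) = -0.20449 rad/s; magnitude 0.20449 rad/s.

0.204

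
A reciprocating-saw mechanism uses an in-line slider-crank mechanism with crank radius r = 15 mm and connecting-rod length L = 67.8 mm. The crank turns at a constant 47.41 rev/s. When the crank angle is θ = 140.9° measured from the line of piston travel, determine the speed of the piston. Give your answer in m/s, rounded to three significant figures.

ω = 2π·47.4 = 297.9 rad/s
For an in-line slider-crank, x = r cosθ + √(L² − r² sin²θ), so v = −rω sinθ·[1 + r cosθ/√(L² − r² sin²θ)].
With r = 0.015 m, L = 0.0678 m, θ = 140.9°: √(L² − r² sin²θ) = 0.067137 m.
v = −0.015·297.9·0.63068·[1 + 0.015·-0.77605/0.067137] = -2.3294 m/s.
|v| = 2.3294 m/s.

2.33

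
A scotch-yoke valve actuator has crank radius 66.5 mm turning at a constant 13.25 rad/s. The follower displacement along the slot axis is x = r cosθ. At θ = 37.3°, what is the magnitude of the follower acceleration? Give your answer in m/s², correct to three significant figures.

ω = 13.25 rad/s
x = r cosθ ⇒ ẍ = −rω² cosθ (ω constant).
|a| = rω²|cosθ| = 0.0665·(13.25)²·|cos 37.3°| = 9.2871 m/s².

9.29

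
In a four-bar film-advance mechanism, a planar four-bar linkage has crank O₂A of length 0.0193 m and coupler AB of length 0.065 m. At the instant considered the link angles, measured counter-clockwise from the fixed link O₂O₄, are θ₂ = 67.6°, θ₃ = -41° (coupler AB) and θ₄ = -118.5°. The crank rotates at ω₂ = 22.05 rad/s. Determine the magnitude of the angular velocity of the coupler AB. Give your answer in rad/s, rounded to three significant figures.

0.713

ω₂ = 22.05 rad/s
Differentiating the loop-closure r₂e^{iθ₂}+r₃e^{iθ₃}=r₁+r₄e^{iθ₄} gives r₂ω₂e^{iθ₂}+r₃ω₃e^{iθ₃}=r₄ω₄e^{iθ₄}.
Eliminating the other unknown: ω₃ = r₂ω₂ sin(θ₄−θ₂) / [r₃ sin(θ₃−θ₄)].
Numerator sine = +0.10626; denominator sine = +0.97630.
Result = 0.0193·22.05·(+0.10626) / (0.065·(+0.97630)) = +0.71262 rad/s; magnitude 0.71262 rad/s.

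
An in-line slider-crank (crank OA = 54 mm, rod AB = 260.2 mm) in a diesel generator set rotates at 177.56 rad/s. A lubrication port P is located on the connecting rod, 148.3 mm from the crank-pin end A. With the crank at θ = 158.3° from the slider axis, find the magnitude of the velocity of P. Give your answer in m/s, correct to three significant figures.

4.96

ω = 177.6 rad/s.  Crank-pin speed |V_A| = rω = 9.5882 m/s, perpendicular to OA.
Rod angle: sinφ = −(r/L) sinθ ⇒ φ = -4.401°; ω_rod = −rω cosθ/√(L²−r²sin²θ) = +34.339 rad/s.
V_P = V_A + ω_rod × AP, with AP = 0.1483 m along the rod.
Components: V_Px = −rω sinθ − a·ω_rod·sinφ = -3.1544 m/s;  V_Py = rω cosθ + a·ω_rod·cosφ = -3.8312 m/s.
|V_P| = √(V_Px² + V_Py²) = 4.9628 m/s.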